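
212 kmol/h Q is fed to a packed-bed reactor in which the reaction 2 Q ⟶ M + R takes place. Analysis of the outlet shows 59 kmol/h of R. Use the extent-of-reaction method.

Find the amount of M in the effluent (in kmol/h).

59 kmol/h

For R: n = n₀ + 1ξ → 59 = 0 + 1ξ, giving ξ = 59 kmol/h.
Outlet amounts (n = n₀ + ν ξ):
  Q: 212 − 2(59) = 94
  M: 0 + 1(59) = 59
  R: 0 + 1(59) = 59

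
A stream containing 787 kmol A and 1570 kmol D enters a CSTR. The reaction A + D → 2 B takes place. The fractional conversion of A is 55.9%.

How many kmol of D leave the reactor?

A reacted = 0.559 × 787 = 439.9 kmol; ν_A = −1, so ξ = 439.9/1 = 439.9 kmol.
Outlet amounts (n = n₀ + ν ξ):
  A: 787 − 1(439.9) = 347.1
  D: 1570 − 1(439.9) = 1130
  B: 0 + 2(439.9) = 879.9

1130 kmol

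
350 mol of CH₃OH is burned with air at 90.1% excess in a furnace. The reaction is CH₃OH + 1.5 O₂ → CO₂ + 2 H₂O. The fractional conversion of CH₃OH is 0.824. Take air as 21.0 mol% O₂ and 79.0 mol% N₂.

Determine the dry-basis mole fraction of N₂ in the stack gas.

0.804

Stoichiometric O₂ = 1.5 × 350 = 525 mol; O₂ fed = 525 × 1.901 = 998 mol.
N₂ fed = 998 × 79/21 = 3754 mol.
Fuel reacted = 0.824 × 350 → ξ = 288.4 mol.
Outlet (n = n₀ + ν ξ):
  CH₃OH: 350 − 1(288.4) = 61.6
  O₂: 998 − 1.5(288.4) = 565.4
  N₂: 3754 (inert)
  CO₂: 0 + 1(288.4) = 288.4
  H₂O: 0 + 2(288.4) = 576.8
Dry total = 4670 mol; y_N₂ (dry) = 3754 / 4670 = 0.804.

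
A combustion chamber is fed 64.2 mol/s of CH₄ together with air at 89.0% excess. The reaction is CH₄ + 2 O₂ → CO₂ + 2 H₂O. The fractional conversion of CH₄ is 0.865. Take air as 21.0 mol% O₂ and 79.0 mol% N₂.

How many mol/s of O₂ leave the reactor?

132 mol/s

Stoichiometric O₂ = 2 × 64.2 = 128.4 mol/s; O₂ fed = 128.4 × 1.890 = 242.7 mol/s.
N₂ fed = 242.7 × 79/21 = 912.9 mol/s.
Fuel reacted = 0.865 × 64.2 → ξ = 55.53 mol/s.
Outlet (n = n₀ + ν ξ):
  CH₄: 64.2 − 1(55.53) = 8.667
  O₂: 242.7 − 2(55.53) = 131.6
  N₂: 912.9 (inert)
  CO₂: 0 + 1(55.53) = 55.53
  H₂O: 0 + 2(55.53) = 111.1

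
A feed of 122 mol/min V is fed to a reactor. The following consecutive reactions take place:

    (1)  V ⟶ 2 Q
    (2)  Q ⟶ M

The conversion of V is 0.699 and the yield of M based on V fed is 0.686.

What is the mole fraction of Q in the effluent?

Conversion of V: V consumed = 1ξ₁ = 0.699 × 122 → ξ₁ = 85.28 mol/min.
Yield of M: 1ξ₂ / 122 = 0.686 → ξ₂ = 83.69 mol/min.
Outlet amounts (n = n₀ + Σ ν·ξ):
  V: 122 − 1(85.28) = 36.72
  Q: 0 + 2(85.28) − 1(83.69) = 86.86
  M: 0 + 1(83.69) = 83.69
Total out = 207.3 mol/min; y_Q = 86.86 / 207.3 = 0.4191.

0.419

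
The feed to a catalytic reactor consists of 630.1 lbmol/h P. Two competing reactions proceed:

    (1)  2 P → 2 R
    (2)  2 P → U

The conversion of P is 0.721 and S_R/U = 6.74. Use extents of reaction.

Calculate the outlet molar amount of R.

Conversion of P: P consumed = 0.721 × 630.1 = 454.3 lbmol/h = 2ξ₁ + 2ξ₂.
Selectivity: 2ξ₁ / (1ξ₂) = 6.74 → ξ₁ = 3.37 ξ₂.
Substitute: (2·3.37 + 2) ξ₂ = 454.3 → ξ₂ = 51.98 lbmol/h, ξ₁ = 175.2 lbmol/h.
Outlet amounts (n = n₀ + Σ ν·ξ):
  P: 630.1 − 2(175.2) − 2(51.98) = 175.8
  R: 0 + 2(175.2) = 350.3
  U: 0 + 1(51.98) = 51.98

350 lbmol/h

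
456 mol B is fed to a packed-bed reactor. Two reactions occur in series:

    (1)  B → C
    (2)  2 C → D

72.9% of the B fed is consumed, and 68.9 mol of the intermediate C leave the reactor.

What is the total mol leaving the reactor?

324 mol

Conversion of B: B consumed = 1ξ₁ = 0.729 × 456 → ξ₁ = 332.4 mol.
C balance: n_C = 0 + 1ξ₁ − 2ξ₂ = 68.9 → ξ₂ = (1·332.4 − 68.9)/2 = 131.8 mol.
Outlet amounts (n = n₀ + Σ ν·ξ):
  B: 456 − 1(332.4) = 123.6
  C: 0 + 1(332.4) − 2(131.8) = 68.9
  D: 0 + 1(131.8) = 131.8
Total out = 123.6 + 68.9 + 131.8 = 324.2 mol.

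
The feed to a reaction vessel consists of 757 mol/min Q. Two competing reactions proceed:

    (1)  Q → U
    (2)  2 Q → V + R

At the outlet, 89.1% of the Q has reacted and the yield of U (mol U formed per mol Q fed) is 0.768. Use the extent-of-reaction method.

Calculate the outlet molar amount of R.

Yield of U: 1ξ₁ / 757 = 0.768 → ξ₁ = 581.4 mol/min.
Conversion of Q: 1ξ₁ + 2ξ₂ = 0.891 × 757 = 674.5 → ξ₂ = 46.56 mol/min.
Outlet amounts (n = n₀ + Σ ν·ξ):
  Q: 757 − 1(581.4) − 2(46.56) = 82.51
  U: 0 + 1(581.4) = 581.4
  V: 0 + 1(46.56) = 46.56
  R: 0 + 1(46.56) = 46.56

46.6 mol/min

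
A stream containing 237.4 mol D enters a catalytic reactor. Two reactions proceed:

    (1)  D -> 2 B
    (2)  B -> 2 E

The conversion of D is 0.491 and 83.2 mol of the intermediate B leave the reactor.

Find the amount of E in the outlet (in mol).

300 mol

Conversion of D: D consumed = 1ξ₁ = 0.491 × 237.4 → ξ₁ = 116.6 mol.
B balance: n_B = 0 + 2ξ₁ − 1ξ₂ = 83.2 → ξ₂ = (2·116.6 − 83.2)/1 = 149.9 mol.
Outlet amounts (n = n₀ + Σ ν·ξ):
  D: 237.4 − 1(116.6) = 120.8
  B: 0 + 2(116.6) − 1(149.9) = 83.2
  E: 0 + 2(149.9) = 299.9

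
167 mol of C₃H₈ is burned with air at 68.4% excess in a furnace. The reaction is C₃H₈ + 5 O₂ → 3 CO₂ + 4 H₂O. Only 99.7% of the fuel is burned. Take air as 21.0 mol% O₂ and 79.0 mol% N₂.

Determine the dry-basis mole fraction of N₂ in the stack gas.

Stoichiometric O₂ = 5 × 167 = 835 mol; O₂ fed = 835 × 1.684 = 1406 mol.
N₂ fed = 1406 × 79/21 = 5290 mol.
Fuel reacted = 0.997 × 167 → ξ = 166.5 mol.
Outlet (n = n₀ + ν ξ):
  C₃H₈: 167 − 1(166.5) = 0.501
  O₂: 1406 − 5(166.5) = 573.6
  N₂: 5290 (inert)
  CO₂: 0 + 3(166.5) = 499.5
  H₂O: 0 + 4(166.5) = 666
Dry total = 6363 mol; y_N₂ (dry) = 5290 / 6363 = 0.8313.

0.831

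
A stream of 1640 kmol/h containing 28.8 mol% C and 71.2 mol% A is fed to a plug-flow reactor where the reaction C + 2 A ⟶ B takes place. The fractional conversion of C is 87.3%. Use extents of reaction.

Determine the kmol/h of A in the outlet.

C reacted = 0.873 × 472.3 = 412.3 kmol/h; ν_C = −1, so ξ = 412.3/1 = 412.3 kmol/h.
Outlet amounts (n = n₀ + ν ξ):
  C: 472.3 − 1(412.3) = 59.98
  A: 1168 − 2(412.3) = 343
  B: 0 + 1(412.3) = 412.3

343 kmol/h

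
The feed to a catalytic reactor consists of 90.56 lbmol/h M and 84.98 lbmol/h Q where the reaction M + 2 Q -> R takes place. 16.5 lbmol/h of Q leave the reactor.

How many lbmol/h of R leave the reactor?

For Q: n = n₀ − 2ξ → 16.5 = 84.98 − 2ξ, giving ξ = 34.24 lbmol/h.
Outlet amounts (n = n₀ + ν ξ):
  M: 90.56 − 1(34.24) = 56.32
  Q: 84.98 − 2(34.24) = 16.5
  R: 0 + 1(34.24) = 34.24

34.2 lbmol/h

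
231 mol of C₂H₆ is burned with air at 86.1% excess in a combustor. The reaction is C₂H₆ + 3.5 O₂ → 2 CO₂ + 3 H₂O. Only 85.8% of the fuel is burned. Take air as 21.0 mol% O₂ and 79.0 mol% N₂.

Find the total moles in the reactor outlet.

Stoichiometric O₂ = 3.5 × 231 = 808.5 mol; O₂ fed = 808.5 × 1.861 = 1505 mol.
N₂ fed = 1505 × 79/21 = 5660 mol.
Fuel reacted = 0.858 × 231 → ξ = 198.2 mol.
Outlet (n = n₀ + ν ξ):
  C₂H₆: 231 − 1(198.2) = 32.8
  O₂: 1505 − 3.5(198.2) = 810.9
  N₂: 5660 (inert)
  CO₂: 0 + 2(198.2) = 396.4
  H₂O: 0 + 3(198.2) = 594.6
Total out = 32.8 + 810.9 + 5660 + 396.4 + 594.6 = 7495 mol.

7490 mol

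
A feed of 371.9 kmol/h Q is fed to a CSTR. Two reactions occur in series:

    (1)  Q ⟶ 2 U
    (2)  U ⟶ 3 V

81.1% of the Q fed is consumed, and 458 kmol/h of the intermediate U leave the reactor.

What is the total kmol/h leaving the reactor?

Conversion of Q: Q consumed = 1ξ₁ = 0.811 × 371.9 → ξ₁ = 301.6 kmol/h.
U balance: n_U = 0 + 2ξ₁ − 1ξ₂ = 458 → ξ₂ = (2·301.6 − 458)/1 = 145.2 kmol/h.
Outlet amounts (n = n₀ + Σ ν·ξ):
  Q: 371.9 − 1(301.6) = 70.29
  U: 0 + 2(301.6) − 1(145.2) = 458
  V: 0 + 3(145.2) = 435.7
Total out = 70.29 + 458 + 435.7 = 964 kmol/h.

964 kmol/h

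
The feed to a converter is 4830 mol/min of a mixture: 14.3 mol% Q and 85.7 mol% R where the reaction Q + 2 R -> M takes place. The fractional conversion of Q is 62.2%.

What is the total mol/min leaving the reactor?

3970 mol/min

Q reacted = 0.622 × 690.7 = 429.6 mol/min; ν_Q = −1, so ξ = 429.6/1 = 429.6 mol/min.
Outlet amounts (n = n₀ + ν ξ):
  Q: 690.7 − 1(429.6) = 261.1
  R: 4139 − 2(429.6) = 3280
  M: 0 + 1(429.6) = 429.6
Total out = 261.1 + 3280 + 429.6 = 3971 mol/min.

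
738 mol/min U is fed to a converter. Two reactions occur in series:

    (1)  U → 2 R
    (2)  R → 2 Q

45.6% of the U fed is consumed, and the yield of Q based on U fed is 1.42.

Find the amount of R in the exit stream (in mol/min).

Conversion of U: U consumed = 1ξ₁ = 0.456 × 738 → ξ₁ = 336.5 mol/min.
Yield of Q: 2ξ₂ / 738 = 1.42 → ξ₂ = 524 mol/min.
Outlet amounts (n = n₀ + Σ ν·ξ):
  U: 738 − 1(336.5) = 401.5
  R: 0 + 2(336.5) − 1(524) = 149.1
  Q: 0 + 2(524) = 1048

149 mol/min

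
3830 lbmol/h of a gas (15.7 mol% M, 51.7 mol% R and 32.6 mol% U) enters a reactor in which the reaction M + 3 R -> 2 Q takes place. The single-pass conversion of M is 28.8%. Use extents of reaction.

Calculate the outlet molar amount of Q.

346 lbmol/h

M reacted = 0.288 × 601.3 = 173.2 lbmol/h; ν_M = −1, so ξ = 173.2/1 = 173.2 lbmol/h.
Outlet amounts (n = n₀ + ν ξ):
  M: 601.3 − 1(173.2) = 428.1
  R: 1980 − 3(173.2) = 1461
  Q: 0 + 2(173.2) = 346.4
  U: 1249 (inert)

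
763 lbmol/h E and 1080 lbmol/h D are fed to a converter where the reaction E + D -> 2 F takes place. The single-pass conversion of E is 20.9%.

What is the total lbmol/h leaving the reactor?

1840 lbmol/h

E reacted = 0.209 × 763 = 159.5 lbmol/h; ν_E = −1, so ξ = 159.5/1 = 159.5 lbmol/h.
Outlet amounts (n = n₀ + ν ξ):
  E: 763 − 1(159.5) = 603.5
  D: 1080 − 1(159.5) = 920.5
  F: 0 + 2(159.5) = 318.9
Total out = 603.5 + 920.5 + 318.9 = 1843 lbmol/h.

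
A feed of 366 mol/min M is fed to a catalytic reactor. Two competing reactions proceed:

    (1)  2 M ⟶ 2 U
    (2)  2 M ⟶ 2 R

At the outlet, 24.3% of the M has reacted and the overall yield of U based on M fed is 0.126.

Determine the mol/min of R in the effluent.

42.8 mol/min

Yield of U: 2ξ₁ / 366 = 0.126 → ξ₁ = 23.06 mol/min.
Conversion of M: 2ξ₁ + 2ξ₂ = 0.243 × 366 = 88.94 → ξ₂ = 21.41 mol/min.
Outlet amounts (n = n₀ + Σ ν·ξ):
  M: 366 − 2(23.06) − 2(21.41) = 277.1
  U: 0 + 2(23.06) = 46.12
  R: 0 + 2(21.41) = 42.82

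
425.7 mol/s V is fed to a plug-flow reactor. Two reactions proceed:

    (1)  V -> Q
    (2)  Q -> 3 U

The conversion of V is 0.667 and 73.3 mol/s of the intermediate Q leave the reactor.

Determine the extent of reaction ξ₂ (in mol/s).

Conversion of V: V consumed = 1ξ₁ = 0.667 × 425.7 → ξ₁ = 283.9 mol/s.
Q balance: n_Q = 0 + 1ξ₁ − 1ξ₂ = 73.3 → ξ₂ = (1·283.9 − 73.3)/1 = 210.6 mol/s.
Outlet amounts (n = n₀ + Σ ν·ξ):
  V: 425.7 − 1(283.9) = 141.8
  Q: 0 + 1(283.9) − 1(210.6) = 73.3
  U: 0 + 3(210.6) = 631.9

ξ₂ = 211 mol/s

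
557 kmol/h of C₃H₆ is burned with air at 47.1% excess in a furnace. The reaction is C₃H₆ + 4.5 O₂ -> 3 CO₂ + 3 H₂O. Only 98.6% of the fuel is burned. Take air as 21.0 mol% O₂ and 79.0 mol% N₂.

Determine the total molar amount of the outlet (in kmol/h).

Stoichiometric O₂ = 4.5 × 557 = 2506 kmol/h; O₂ fed = 2506 × 1.471 = 3687 kmol/h.
N₂ fed = 3687 × 79/21 = 13870 kmol/h.
Fuel reacted = 0.986 × 557 → ξ = 549.2 kmol/h.
Outlet (n = n₀ + ν ξ):
  C₃H₆: 557 − 1(549.2) = 7.798
  O₂: 3687 − 4.5(549.2) = 1216
  N₂: 13870 (inert)
  CO₂: 0 + 3(549.2) = 1648
  H₂O: 0 + 3(549.2) = 1648
Total out = 7.798 + 1216 + 13870 + 1648 + 1648 = 18390 kmol/h.

18400 kmol/h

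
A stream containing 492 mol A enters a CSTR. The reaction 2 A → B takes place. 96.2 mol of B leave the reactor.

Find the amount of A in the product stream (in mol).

For B: n = n₀ + 1ξ → 96.2 = 0 + 1ξ, giving ξ = 96.2 mol.
Outlet amounts (n = n₀ + ν ξ):
  A: 492 − 2(96.2) = 299.6
  B: 0 + 1(96.2) = 96.2

300 mol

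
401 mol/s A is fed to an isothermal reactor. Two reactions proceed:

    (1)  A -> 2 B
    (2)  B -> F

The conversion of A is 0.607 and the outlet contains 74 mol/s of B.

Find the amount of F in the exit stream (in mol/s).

Conversion of A: A consumed = 1ξ₁ = 0.607 × 401 → ξ₁ = 243.4 mol/s.
B balance: n_B = 0 + 2ξ₁ − 1ξ₂ = 74 → ξ₂ = (2·243.4 − 74)/1 = 412.8 mol/s.
Outlet amounts (n = n₀ + Σ ν·ξ):
  A: 401 − 1(243.4) = 157.6
  B: 0 + 2(243.4) − 1(412.8) = 74
  F: 0 + 1(412.8) = 412.8

413 mol/s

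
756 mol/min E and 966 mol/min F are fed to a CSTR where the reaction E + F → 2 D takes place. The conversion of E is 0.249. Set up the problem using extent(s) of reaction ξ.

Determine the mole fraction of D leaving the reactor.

E reacted = 0.249 × 756 = 188.2 mol/min; ν_E = −1, so ξ = 188.2/1 = 188.2 mol/min.
Outlet amounts (n = n₀ + ν ξ):
  E: 756 − 1(188.2) = 567.8
  F: 966 − 1(188.2) = 777.8
  D: 0 + 2(188.2) = 376.5
Total out = 1722 mol/min; y_D = 376.5 / 1722 = 0.2186.

0.219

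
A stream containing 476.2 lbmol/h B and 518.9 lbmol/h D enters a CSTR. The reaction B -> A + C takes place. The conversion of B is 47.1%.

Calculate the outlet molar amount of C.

B reacted = 0.471 × 476.2 = 224.3 lbmol/h; ν_B = −1, so ξ = 224.3/1 = 224.3 lbmol/h.
Outlet amounts (n = n₀ + ν ξ):
  B: 476.2 − 1(224.3) = 251.9
  A: 0 + 1(224.3) = 224.3
  C: 0 + 1(224.3) = 224.3
  D: 518.9 (inert)

224 lbmol/h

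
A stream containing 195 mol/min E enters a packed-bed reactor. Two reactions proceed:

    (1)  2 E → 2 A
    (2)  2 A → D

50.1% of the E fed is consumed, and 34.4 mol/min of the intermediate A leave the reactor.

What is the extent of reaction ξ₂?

Conversion of E: E consumed = 2ξ₁ = 0.501 × 195 → ξ₁ = 48.85 mol/min.
A balance: n_A = 0 + 2ξ₁ − 2ξ₂ = 34.4 → ξ₂ = (2·48.85 − 34.4)/2 = 31.65 mol/min.
Outlet amounts (n = n₀ + Σ ν·ξ):
  E: 195 − 2(48.85) = 97.31
  A: 0 + 2(48.85) − 2(31.65) = 34.4
  D: 0 + 1(31.65) = 31.65

ξ₂ = 31.6 mol/min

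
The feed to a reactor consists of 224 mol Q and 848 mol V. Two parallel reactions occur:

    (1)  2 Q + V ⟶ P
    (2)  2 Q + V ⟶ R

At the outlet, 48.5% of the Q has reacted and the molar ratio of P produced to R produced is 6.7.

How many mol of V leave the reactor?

794 mol

Conversion of Q: Q consumed = 0.485 × 224 = 108.6 mol = 2ξ₁ + 2ξ₂.
Selectivity: 1ξ₁ / (1ξ₂) = 6.7 → ξ₁ = 6.7 ξ₂.
Substitute: (2·6.7 + 2) ξ₂ = 108.6 → ξ₂ = 7.055 mol, ξ₁ = 47.27 mol.
Outlet amounts (n = n₀ + Σ ν·ξ):
  Q: 224 − 2(47.27) − 2(7.055) = 115.4
  V: 848 − 1(47.27) − 1(7.055) = 793.7
  P: 0 + 1(47.27) = 47.27
  R: 0 + 1(7.055) = 7.055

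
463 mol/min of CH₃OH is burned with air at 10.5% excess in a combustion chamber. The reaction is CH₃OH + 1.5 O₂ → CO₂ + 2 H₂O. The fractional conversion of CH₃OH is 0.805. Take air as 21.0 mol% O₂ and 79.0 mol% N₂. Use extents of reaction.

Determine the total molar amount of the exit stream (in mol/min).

Stoichiometric O₂ = 1.5 × 463 = 694.5 mol/min; O₂ fed = 694.5 × 1.105 = 767.4 mol/min.
N₂ fed = 767.4 × 79/21 = 2887 mol/min.
Fuel reacted = 0.805 × 463 → ξ = 372.7 mol/min.
Outlet (n = n₀ + ν ξ):
  CH₃OH: 463 − 1(372.7) = 90.28
  O₂: 767.4 − 1.5(372.7) = 208.4
  N₂: 2887 (inert)
  CO₂: 0 + 1(372.7) = 372.7
  H₂O: 0 + 2(372.7) = 745.4
Total out = 90.28 + 208.4 + 2887 + 372.7 + 745.4 = 4304 mol/min.

4300 mol/min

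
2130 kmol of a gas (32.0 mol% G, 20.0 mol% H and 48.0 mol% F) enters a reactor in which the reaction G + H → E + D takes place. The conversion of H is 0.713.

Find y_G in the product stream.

H reacted = 0.713 × 426 = 303.7 kmol; ν_H = −1, so ξ = 303.7/1 = 303.7 kmol.
Outlet amounts (n = n₀ + ν ξ):
  G: 681.6 − 1(303.7) = 377.9
  H: 426 − 1(303.7) = 122.3
  E: 0 + 1(303.7) = 303.7
  D: 0 + 1(303.7) = 303.7
  F: 1022 (inert)
Total out = 2130 kmol; y_G = 377.9 / 2130 = 0.1774.

0.177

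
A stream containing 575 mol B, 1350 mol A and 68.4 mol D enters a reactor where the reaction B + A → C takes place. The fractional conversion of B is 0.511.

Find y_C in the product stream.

B reacted = 0.511 × 575 = 293.8 mol; ν_B = −1, so ξ = 293.8/1 = 293.8 mol.
Outlet amounts (n = n₀ + ν ξ):
  B: 575 − 1(293.8) = 281.2
  A: 1350 − 1(293.8) = 1056
  C: 0 + 1(293.8) = 293.8
  D: 68.4 (inert)
Total out = 1700 mol; y_C = 293.8 / 1700 = 0.1729.

0.173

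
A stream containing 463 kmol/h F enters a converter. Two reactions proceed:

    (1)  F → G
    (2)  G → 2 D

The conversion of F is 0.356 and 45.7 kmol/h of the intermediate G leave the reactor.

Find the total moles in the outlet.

582 kmol/h

Conversion of F: F consumed = 1ξ₁ = 0.356 × 463 → ξ₁ = 164.8 kmol/h.
G balance: n_G = 0 + 1ξ₁ − 1ξ₂ = 45.7 → ξ₂ = (1·164.8 − 45.7)/1 = 119.1 kmol/h.
Outlet amounts (n = n₀ + Σ ν·ξ):
  F: 463 − 1(164.8) = 298.2
  G: 0 + 1(164.8) − 1(119.1) = 45.7
  D: 0 + 2(119.1) = 238.3
Total out = 298.2 + 45.7 + 238.3 = 582.1 kmol/h.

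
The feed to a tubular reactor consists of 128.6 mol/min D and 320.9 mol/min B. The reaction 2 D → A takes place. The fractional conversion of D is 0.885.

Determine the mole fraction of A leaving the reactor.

0.145

D reacted = 0.885 × 128.6 = 113.8 mol/min; ν_D = −2, so ξ = 113.8/2 = 56.91 mol/min.
Outlet amounts (n = n₀ + ν ξ):
  D: 128.6 − 2(56.91) = 14.79
  A: 0 + 1(56.91) = 56.91
  B: 320.9 (inert)
Total out = 392.6 mol/min; y_A = 56.91 / 392.6 = 0.1449.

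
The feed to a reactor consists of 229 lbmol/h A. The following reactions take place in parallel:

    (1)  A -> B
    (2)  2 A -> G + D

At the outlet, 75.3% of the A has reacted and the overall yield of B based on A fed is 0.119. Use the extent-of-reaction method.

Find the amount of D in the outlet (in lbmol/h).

Yield of B: 1ξ₁ / 229 = 0.119 → ξ₁ = 27.25 lbmol/h.
Conversion of A: 1ξ₁ + 2ξ₂ = 0.753 × 229 = 172.4 → ξ₂ = 72.59 lbmol/h.
Outlet amounts (n = n₀ + Σ ν·ξ):
  A: 229 − 1(27.25) − 2(72.59) = 56.56
  B: 0 + 1(27.25) = 27.25
  G: 0 + 1(72.59) = 72.59
  D: 0 + 1(72.59) = 72.59

72.6 lbmol/h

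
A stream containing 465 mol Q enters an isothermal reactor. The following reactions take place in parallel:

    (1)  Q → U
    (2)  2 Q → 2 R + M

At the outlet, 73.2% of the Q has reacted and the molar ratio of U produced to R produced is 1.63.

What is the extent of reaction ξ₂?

ξ₂ = 64.7 mol

Conversion of Q: Q consumed = 0.732 × 465 = 340.4 mol = 1ξ₁ + 2ξ₂.
Selectivity: 1ξ₁ / (2ξ₂) = 1.63 → ξ₁ = 3.26 ξ₂.
Substitute: (1·3.26 + 2) ξ₂ = 340.4 → ξ₂ = 64.71 mol, ξ₁ = 211 mol.
Outlet amounts (n = n₀ + Σ ν·ξ):
  Q: 465 − 1(211) − 2(64.71) = 124.6
  U: 0 + 1(211) = 211
  R: 0 + 2(64.71) = 129.4
  M: 0 + 1(64.71) = 64.71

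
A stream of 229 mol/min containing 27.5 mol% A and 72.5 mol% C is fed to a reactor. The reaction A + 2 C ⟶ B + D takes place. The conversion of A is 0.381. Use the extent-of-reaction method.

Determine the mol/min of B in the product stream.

24 mol/min

A reacted = 0.381 × 62.98 = 23.99 mol/min; ν_A = −1, so ξ = 23.99/1 = 23.99 mol/min.
Outlet amounts (n = n₀ + ν ξ):
  A: 62.98 − 1(23.99) = 38.98
  C: 166 − 2(23.99) = 118
  B: 0 + 1(23.99) = 23.99
  D: 0 + 1(23.99) = 23.99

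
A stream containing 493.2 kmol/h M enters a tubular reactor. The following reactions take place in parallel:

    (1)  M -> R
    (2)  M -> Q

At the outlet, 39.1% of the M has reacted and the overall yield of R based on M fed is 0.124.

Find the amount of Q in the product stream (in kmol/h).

Yield of R: 1ξ₁ / 493.2 = 0.124 → ξ₁ = 61.16 kmol/h.
Conversion of M: 1ξ₁ + 1ξ₂ = 0.391 × 493.2 = 192.8 → ξ₂ = 131.7 kmol/h.
Outlet amounts (n = n₀ + Σ ν·ξ):
  M: 493.2 − 1(61.16) − 1(131.7) = 300.4
  R: 0 + 1(61.16) = 61.16
  Q: 0 + 1(131.7) = 131.7

132 kmol/h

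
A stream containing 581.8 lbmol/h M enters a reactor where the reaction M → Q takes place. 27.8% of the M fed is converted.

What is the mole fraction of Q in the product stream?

0.278

M reacted = 0.278 × 581.8 = 161.7 lbmol/h; ν_M = −1, so ξ = 161.7/1 = 161.7 lbmol/h.
Outlet amounts (n = n₀ + ν ξ):
  M: 581.8 − 1(161.7) = 420.1
  Q: 0 + 1(161.7) = 161.7
Total out = 581.8 lbmol/h; y_Q = 161.7 / 581.8 = 0.278.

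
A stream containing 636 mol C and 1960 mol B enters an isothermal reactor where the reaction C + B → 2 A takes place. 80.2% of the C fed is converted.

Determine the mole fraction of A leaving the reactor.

0.393

C reacted = 0.802 × 636 = 510.1 mol; ν_C = −1, so ξ = 510.1/1 = 510.1 mol.
Outlet amounts (n = n₀ + ν ξ):
  C: 636 − 1(510.1) = 125.9
  B: 1960 − 1(510.1) = 1450
  A: 0 + 2(510.1) = 1020
Total out = 2596 mol; y_A = 1020 / 2596 = 0.393.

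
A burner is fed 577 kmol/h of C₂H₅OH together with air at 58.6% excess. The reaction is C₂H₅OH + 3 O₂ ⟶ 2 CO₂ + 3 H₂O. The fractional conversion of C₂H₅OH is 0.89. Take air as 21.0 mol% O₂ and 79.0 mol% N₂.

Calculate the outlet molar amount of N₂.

10300 kmol/h

Stoichiometric O₂ = 3 × 577 = 1731 kmol/h; O₂ fed = 1731 × 1.586 = 2745 kmol/h.
N₂ fed = 2745 × 79/21 = 10330 kmol/h.
Fuel reacted = 0.89 × 577 → ξ = 513.5 kmol/h.
Outlet (n = n₀ + ν ξ):
  C₂H₅OH: 577 − 1(513.5) = 63.47
  O₂: 2745 − 3(513.5) = 1205
  N₂: 10330 (inert)
  CO₂: 0 + 2(513.5) = 1027
  H₂O: 0 + 3(513.5) = 1541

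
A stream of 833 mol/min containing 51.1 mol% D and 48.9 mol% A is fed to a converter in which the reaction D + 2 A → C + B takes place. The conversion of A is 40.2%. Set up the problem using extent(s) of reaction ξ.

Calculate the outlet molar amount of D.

A reacted = 0.402 × 407.3 = 163.7 mol/min; ν_A = −2, so ξ = 163.7/2 = 81.87 mol/min.
Outlet amounts (n = n₀ + ν ξ):
  D: 425.7 − 1(81.87) = 343.8
  A: 407.3 − 2(81.87) = 243.6
  C: 0 + 1(81.87) = 81.87
  B: 0 + 1(81.87) = 81.87

344 mol/min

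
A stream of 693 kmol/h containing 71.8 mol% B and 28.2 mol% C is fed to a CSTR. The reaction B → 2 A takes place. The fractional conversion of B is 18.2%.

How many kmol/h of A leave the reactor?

B reacted = 0.182 × 497.6 = 90.56 kmol/h; ν_B = −1, so ξ = 90.56/1 = 90.56 kmol/h.
Outlet amounts (n = n₀ + ν ξ):
  B: 497.6 − 1(90.56) = 407
  A: 0 + 2(90.56) = 181.1
  C: 195.4 (inert)

181 kmol/h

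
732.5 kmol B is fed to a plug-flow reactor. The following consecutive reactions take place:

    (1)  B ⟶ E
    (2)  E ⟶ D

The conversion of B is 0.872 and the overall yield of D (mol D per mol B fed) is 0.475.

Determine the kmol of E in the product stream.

Conversion of B: B consumed = 1ξ₁ = 0.872 × 732.5 → ξ₁ = 638.7 kmol.
Yield of D: 1ξ₂ / 732.5 = 0.475 → ξ₂ = 347.9 kmol.
Outlet amounts (n = n₀ + Σ ν·ξ):
  B: 732.5 − 1(638.7) = 93.76
  E: 0 + 1(638.7) − 1(347.9) = 290.8
  D: 0 + 1(347.9) = 347.9

291 kmol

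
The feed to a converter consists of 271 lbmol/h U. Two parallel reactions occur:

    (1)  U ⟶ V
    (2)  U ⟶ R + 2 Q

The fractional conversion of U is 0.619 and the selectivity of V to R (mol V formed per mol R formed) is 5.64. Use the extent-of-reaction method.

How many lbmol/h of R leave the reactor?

Conversion of U: U consumed = 0.619 × 271 = 167.7 lbmol/h = 1ξ₁ + 1ξ₂.
Selectivity: 1ξ₁ / (1ξ₂) = 5.64 → ξ₁ = 5.64 ξ₂.
Substitute: (1·5.64 + 1) ξ₂ = 167.7 → ξ₂ = 25.26 lbmol/h, ξ₁ = 142.5 lbmol/h.
Outlet amounts (n = n₀ + Σ ν·ξ):
  U: 271 − 1(142.5) − 1(25.26) = 103.3
  V: 0 + 1(142.5) = 142.5
  R: 0 + 1(25.26) = 25.26
  Q: 0 + 2(25.26) = 50.53

25.3 lbmol/h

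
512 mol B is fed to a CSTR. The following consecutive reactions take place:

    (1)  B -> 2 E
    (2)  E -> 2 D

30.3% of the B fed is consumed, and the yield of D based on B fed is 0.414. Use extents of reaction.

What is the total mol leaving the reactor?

Conversion of B: B consumed = 1ξ₁ = 0.303 × 512 → ξ₁ = 155.1 mol.
Yield of D: 2ξ₂ / 512 = 0.414 → ξ₂ = 106 mol.
Outlet amounts (n = n₀ + Σ ν·ξ):
  B: 512 − 1(155.1) = 356.9
  E: 0 + 2(155.1) − 1(106) = 204.3
  D: 0 + 2(106) = 212
Total out = 356.9 + 204.3 + 212 = 773.1 mol.

773 mol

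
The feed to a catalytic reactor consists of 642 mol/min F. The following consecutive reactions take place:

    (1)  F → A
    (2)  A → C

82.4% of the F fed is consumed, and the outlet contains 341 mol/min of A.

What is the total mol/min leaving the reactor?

642 mol/min

Conversion of F: F consumed = 1ξ₁ = 0.824 × 642 → ξ₁ = 529 mol/min.
A balance: n_A = 0 + 1ξ₁ − 1ξ₂ = 341 → ξ₂ = (1·529 − 341)/1 = 188 mol/min.
Outlet amounts (n = n₀ + Σ ν·ξ):
  F: 642 − 1(529) = 113
  A: 0 + 1(529) − 1(188) = 341
  C: 0 + 1(188) = 188
Total out = 113 + 341 + 188 = 642 mol/min.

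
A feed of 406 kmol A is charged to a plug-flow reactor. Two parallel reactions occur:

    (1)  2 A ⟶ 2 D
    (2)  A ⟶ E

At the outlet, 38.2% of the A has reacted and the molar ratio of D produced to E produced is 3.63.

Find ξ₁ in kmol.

ξ₁ = 60.8 kmol

Conversion of A: A consumed = 0.382 × 406 = 155.1 kmol = 2ξ₁ + 1ξ₂.
Selectivity: 2ξ₁ / (1ξ₂) = 3.63 → ξ₁ = 1.815 ξ₂.
Substitute: (2·1.815 + 1) ξ₂ = 155.1 → ξ₂ = 33.5 kmol, ξ₁ = 60.8 kmol.
Outlet amounts (n = n₀ + Σ ν·ξ):
  A: 406 − 2(60.8) − 1(33.5) = 250.9
  D: 0 + 2(60.8) = 121.6
  E: 0 + 1(33.5) = 33.5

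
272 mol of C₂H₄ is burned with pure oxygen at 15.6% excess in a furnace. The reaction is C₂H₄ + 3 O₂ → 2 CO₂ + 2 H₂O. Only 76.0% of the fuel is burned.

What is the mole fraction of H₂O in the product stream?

0.34

Stoichiometric O₂ = 3 × 272 = 816 mol; O₂ fed = 816 × 1.156 = 943.3 mol.
Fuel reacted = 0.76 × 272 → ξ = 206.7 mol.
Outlet (n = n₀ + ν ξ):
  C₂H₄: 272 − 1(206.7) = 65.28
  O₂: 943.3 − 3(206.7) = 323.1
  CO₂: 0 + 2(206.7) = 413.4
  H₂O: 0 + 2(206.7) = 413.4
Total out = 1215 mol; y_H₂O = 413.4 / 1215 = 0.3402.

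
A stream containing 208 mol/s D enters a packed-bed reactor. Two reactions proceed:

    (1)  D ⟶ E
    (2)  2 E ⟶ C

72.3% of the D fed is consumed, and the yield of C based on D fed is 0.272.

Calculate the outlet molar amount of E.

Conversion of D: D consumed = 1ξ₁ = 0.723 × 208 → ξ₁ = 150.4 mol/s.
Yield of C: 1ξ₂ / 208 = 0.272 → ξ₂ = 56.58 mol/s.
Outlet amounts (n = n₀ + Σ ν·ξ):
  D: 208 − 1(150.4) = 57.62
  E: 0 + 1(150.4) − 2(56.58) = 37.23
  C: 0 + 1(56.58) = 56.58

37.2 mol/s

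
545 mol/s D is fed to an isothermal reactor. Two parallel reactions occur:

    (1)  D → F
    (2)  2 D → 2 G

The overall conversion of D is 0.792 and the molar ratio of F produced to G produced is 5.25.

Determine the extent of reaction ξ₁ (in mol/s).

Conversion of D: D consumed = 0.792 × 545 = 431.6 mol/s = 1ξ₁ + 2ξ₂.
Selectivity: 1ξ₁ / (2ξ₂) = 5.25 → ξ₁ = 10.5 ξ₂.
Substitute: (1·10.5 + 2) ξ₂ = 431.6 → ξ₂ = 34.53 mol/s, ξ₁ = 362.6 mol/s.
Outlet amounts (n = n₀ + Σ ν·ξ):
  D: 545 − 1(362.6) − 2(34.53) = 113.4
  F: 0 + 1(362.6) = 362.6
  G: 0 + 2(34.53) = 69.06

ξ₁ = 363 mol/s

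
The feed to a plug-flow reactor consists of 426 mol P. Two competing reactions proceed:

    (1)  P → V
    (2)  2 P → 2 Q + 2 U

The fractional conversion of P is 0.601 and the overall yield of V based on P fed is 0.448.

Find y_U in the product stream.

Yield of V: 1ξ₁ / 426 = 0.448 → ξ₁ = 190.8 mol.
Conversion of P: 1ξ₁ + 2ξ₂ = 0.601 × 426 = 256 → ξ₂ = 32.59 mol.
Outlet amounts (n = n₀ + Σ ν·ξ):
  P: 426 − 1(190.8) − 2(32.59) = 170
  V: 0 + 1(190.8) = 190.8
  Q: 0 + 2(32.59) = 65.18
  U: 0 + 2(32.59) = 65.18
Total out = 491.2 mol; y_U = 65.18 / 491.2 = 0.1327.

0.133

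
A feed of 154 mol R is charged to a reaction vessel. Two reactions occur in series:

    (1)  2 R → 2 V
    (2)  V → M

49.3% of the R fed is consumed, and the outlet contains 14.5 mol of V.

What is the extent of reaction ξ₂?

Conversion of R: R consumed = 2ξ₁ = 0.493 × 154 → ξ₁ = 37.96 mol.
V balance: n_V = 0 + 2ξ₁ − 1ξ₂ = 14.5 → ξ₂ = (2·37.96 − 14.5)/1 = 61.42 mol.
Outlet amounts (n = n₀ + Σ ν·ξ):
  R: 154 − 2(37.96) = 78.08
  V: 0 + 2(37.96) − 1(61.42) = 14.5
  M: 0 + 1(61.42) = 61.42

ξ₂ = 61.4 mol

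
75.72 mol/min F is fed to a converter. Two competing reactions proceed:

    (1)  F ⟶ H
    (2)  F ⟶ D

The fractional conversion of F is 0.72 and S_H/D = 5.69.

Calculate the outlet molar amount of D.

Conversion of F: F consumed = 0.72 × 75.72 = 54.52 mol/min = 1ξ₁ + 1ξ₂.
Selectivity: 1ξ₁ / (1ξ₂) = 5.69 → ξ₁ = 5.69 ξ₂.
Substitute: (1·5.69 + 1) ξ₂ = 54.52 → ξ₂ = 8.149 mol/min, ξ₁ = 46.37 mol/min.
Outlet amounts (n = n₀ + Σ ν·ξ):
  F: 75.72 − 1(46.37) − 1(8.149) = 21.2
  H: 0 + 1(46.37) = 46.37
  D: 0 + 1(8.149) = 8.149

8.15 mol/min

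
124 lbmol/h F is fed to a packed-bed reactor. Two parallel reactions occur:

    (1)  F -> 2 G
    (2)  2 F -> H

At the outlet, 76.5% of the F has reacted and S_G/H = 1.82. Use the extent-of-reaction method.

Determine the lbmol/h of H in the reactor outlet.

Conversion of F: F consumed = 0.765 × 124 = 94.86 lbmol/h = 1ξ₁ + 2ξ₂.
Selectivity: 2ξ₁ / (1ξ₂) = 1.82 → ξ₁ = 0.91 ξ₂.
Substitute: (1·0.91 + 2) ξ₂ = 94.86 → ξ₂ = 32.6 lbmol/h, ξ₁ = 29.66 lbmol/h.
Outlet amounts (n = n₀ + Σ ν·ξ):
  F: 124 − 1(29.66) − 2(32.6) = 29.14
  G: 0 + 2(29.66) = 59.33
  H: 0 + 1(32.6) = 32.6

32.6 lbmol/h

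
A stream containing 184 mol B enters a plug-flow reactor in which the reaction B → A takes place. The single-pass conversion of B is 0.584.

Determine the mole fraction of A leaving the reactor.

B reacted = 0.584 × 184 = 107.5 mol; ν_B = −1, so ξ = 107.5/1 = 107.5 mol.
Outlet amounts (n = n₀ + ν ξ):
  B: 184 − 1(107.5) = 76.54
  A: 0 + 1(107.5) = 107.5
Total out = 184 mol; y_A = 107.5 / 184 = 0.584.

0.584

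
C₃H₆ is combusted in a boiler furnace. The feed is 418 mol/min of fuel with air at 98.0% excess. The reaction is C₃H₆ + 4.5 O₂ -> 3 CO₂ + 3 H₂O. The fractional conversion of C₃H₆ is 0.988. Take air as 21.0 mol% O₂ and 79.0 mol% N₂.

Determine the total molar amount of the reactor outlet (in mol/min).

18400 mol/min

Stoichiometric O₂ = 4.5 × 418 = 1881 mol/min; O₂ fed = 1881 × 1.980 = 3724 mol/min.
N₂ fed = 3724 × 79/21 = 14010 mol/min.
Fuel reacted = 0.988 × 418 → ξ = 413 mol/min.
Outlet (n = n₀ + ν ξ):
  C₃H₆: 418 − 1(413) = 5.016
  O₂: 3724 − 4.5(413) = 1866
  N₂: 14010 (inert)
  CO₂: 0 + 3(413) = 1239
  H₂O: 0 + 3(413) = 1239
Total out = 5.016 + 1866 + 14010 + 1239 + 1239 = 18360 mol/min.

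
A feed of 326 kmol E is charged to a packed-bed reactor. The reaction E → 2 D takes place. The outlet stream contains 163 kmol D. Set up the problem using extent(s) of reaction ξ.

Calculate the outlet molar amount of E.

For D: n = n₀ + 2ξ → 163 = 0 + 2ξ, giving ξ = 81.5 kmol.
Outlet amounts (n = n₀ + ν ξ):
  E: 326 − 1(81.5) = 244.5
  D: 0 + 2(81.5) = 163

244 kmol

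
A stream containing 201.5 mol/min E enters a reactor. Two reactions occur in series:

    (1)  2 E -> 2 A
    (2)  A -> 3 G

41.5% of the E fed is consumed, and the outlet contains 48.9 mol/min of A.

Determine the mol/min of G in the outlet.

104 mol/min

Conversion of E: E consumed = 2ξ₁ = 0.415 × 201.5 → ξ₁ = 41.81 mol/min.
A balance: n_A = 0 + 2ξ₁ − 1ξ₂ = 48.9 → ξ₂ = (2·41.81 − 48.9)/1 = 34.72 mol/min.
Outlet amounts (n = n₀ + Σ ν·ξ):
  E: 201.5 − 2(41.81) = 117.9
  A: 0 + 2(41.81) − 1(34.72) = 48.9
  G: 0 + 3(34.72) = 104.2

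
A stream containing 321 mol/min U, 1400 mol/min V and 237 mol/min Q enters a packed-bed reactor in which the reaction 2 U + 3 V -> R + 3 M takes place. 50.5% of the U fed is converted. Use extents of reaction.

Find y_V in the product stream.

0.616

U reacted = 0.505 × 321 = 162.1 mol/min; ν_U = −2, so ξ = 162.1/2 = 81.05 mol/min.
Outlet amounts (n = n₀ + ν ξ):
  U: 321 − 2(81.05) = 158.9
  V: 1400 − 3(81.05) = 1157
  R: 0 + 1(81.05) = 81.05
  M: 0 + 3(81.05) = 243.2
  Q: 237 (inert)
Total out = 1877 mol/min; y_V = 1157 / 1877 = 0.6163.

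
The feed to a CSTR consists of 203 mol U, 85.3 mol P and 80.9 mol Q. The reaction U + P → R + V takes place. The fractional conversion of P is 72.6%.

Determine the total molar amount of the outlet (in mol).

369 mol

P reacted = 0.726 × 85.3 = 61.93 mol; ν_P = −1, so ξ = 61.93/1 = 61.93 mol.
Outlet amounts (n = n₀ + ν ξ):
  U: 203 − 1(61.93) = 141.1
  P: 85.3 − 1(61.93) = 23.37
  R: 0 + 1(61.93) = 61.93
  V: 0 + 1(61.93) = 61.93
  Q: 80.9 (inert)
Total out = 141.1 + 23.37 + 61.93 + 61.93 + 80.9 = 369.2 mol.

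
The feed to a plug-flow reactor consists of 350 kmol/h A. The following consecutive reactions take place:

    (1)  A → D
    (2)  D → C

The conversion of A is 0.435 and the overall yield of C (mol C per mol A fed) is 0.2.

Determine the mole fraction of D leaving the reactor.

0.235

Conversion of A: A consumed = 1ξ₁ = 0.435 × 350 → ξ₁ = 152.2 kmol/h.
Yield of C: 1ξ₂ / 350 = 0.2 → ξ₂ = 70 kmol/h.
Outlet amounts (n = n₀ + Σ ν·ξ):
  A: 350 − 1(152.2) = 197.8
  D: 0 + 1(152.2) − 1(70) = 82.25
  C: 0 + 1(70) = 70
Total out = 350 kmol/h; y_D = 82.25 / 350 = 0.235.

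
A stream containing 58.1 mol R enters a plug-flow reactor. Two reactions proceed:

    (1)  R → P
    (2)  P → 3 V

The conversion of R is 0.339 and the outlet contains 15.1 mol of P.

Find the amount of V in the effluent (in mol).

Conversion of R: R consumed = 1ξ₁ = 0.339 × 58.1 → ξ₁ = 19.7 mol.
P balance: n_P = 0 + 1ξ₁ − 1ξ₂ = 15.1 → ξ₂ = (1·19.7 − 15.1)/1 = 4.596 mol.
Outlet amounts (n = n₀ + Σ ν·ξ):
  R: 58.1 − 1(19.7) = 38.4
  P: 0 + 1(19.7) − 1(4.596) = 15.1
  V: 0 + 3(4.596) = 13.79

13.8 mol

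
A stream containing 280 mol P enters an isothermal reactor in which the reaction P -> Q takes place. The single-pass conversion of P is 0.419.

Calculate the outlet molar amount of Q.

P reacted = 0.419 × 280 = 117.3 mol; ν_P = −1, so ξ = 117.3/1 = 117.3 mol.
Outlet amounts (n = n₀ + ν ξ):
  P: 280 − 1(117.3) = 162.7
  Q: 0 + 1(117.3) = 117.3

117 mol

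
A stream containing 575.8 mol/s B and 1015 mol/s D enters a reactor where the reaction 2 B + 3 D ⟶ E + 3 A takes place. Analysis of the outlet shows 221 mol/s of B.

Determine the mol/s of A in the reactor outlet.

For B: n = n₀ − 2ξ → 221 = 575.8 − 2ξ, giving ξ = 177.4 mol/s.
Outlet amounts (n = n₀ + ν ξ):
  B: 575.8 − 2(177.4) = 221
  D: 1015 − 3(177.4) = 482.8
  E: 0 + 1(177.4) = 177.4
  A: 0 + 3(177.4) = 532.2

532 mol/s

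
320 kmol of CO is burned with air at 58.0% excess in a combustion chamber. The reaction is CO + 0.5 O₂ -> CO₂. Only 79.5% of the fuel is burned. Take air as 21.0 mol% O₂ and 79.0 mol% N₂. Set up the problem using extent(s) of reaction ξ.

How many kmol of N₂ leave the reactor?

951 kmol

Stoichiometric O₂ = 0.5 × 320 = 160 kmol; O₂ fed = 160 × 1.580 = 252.8 kmol.
N₂ fed = 252.8 × 79/21 = 951 kmol.
Fuel reacted = 0.795 × 320 → ξ = 254.4 kmol.
Outlet (n = n₀ + ν ξ):
  CO: 320 − 1(254.4) = 65.6
  O₂: 252.8 − 0.5(254.4) = 125.6
  N₂: 951 (inert)
  CO₂: 0 + 1(254.4) = 254.4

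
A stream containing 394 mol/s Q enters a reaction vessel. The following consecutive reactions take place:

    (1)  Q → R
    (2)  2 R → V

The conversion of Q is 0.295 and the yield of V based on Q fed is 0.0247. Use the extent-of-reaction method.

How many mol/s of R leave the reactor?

Conversion of Q: Q consumed = 1ξ₁ = 0.295 × 394 → ξ₁ = 116.2 mol/s.
Yield of V: 1ξ₂ / 394 = 0.0247 → ξ₂ = 9.732 mol/s.
Outlet amounts (n = n₀ + Σ ν·ξ):
  Q: 394 − 1(116.2) = 277.8
  R: 0 + 1(116.2) − 2(9.732) = 96.77
  V: 0 + 1(9.732) = 9.732

96.8 mol/s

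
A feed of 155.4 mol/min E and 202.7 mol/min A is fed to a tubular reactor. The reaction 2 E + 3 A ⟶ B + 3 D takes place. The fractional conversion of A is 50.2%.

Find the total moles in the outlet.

324 mol/min

A reacted = 0.502 × 202.7 = 101.8 mol/min; ν_A = −3, so ξ = 101.8/3 = 33.92 mol/min.
Outlet amounts (n = n₀ + ν ξ):
  E: 155.4 − 2(33.92) = 87.56
  A: 202.7 − 3(33.92) = 100.9
  B: 0 + 1(33.92) = 33.92
  D: 0 + 3(33.92) = 101.8
Total out = 87.56 + 100.9 + 33.92 + 101.8 = 324.2 mol/min.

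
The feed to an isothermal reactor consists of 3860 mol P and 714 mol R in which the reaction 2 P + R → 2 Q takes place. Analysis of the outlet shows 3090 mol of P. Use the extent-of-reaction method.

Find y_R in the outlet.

0.0785

For P: n = n₀ − 2ξ → 3090 = 3860 − 2ξ, giving ξ = 385 mol.
Outlet amounts (n = n₀ + ν ξ):
  P: 3860 − 2(385) = 3090
  R: 714 − 1(385) = 329
  Q: 0 + 2(385) = 770
Total out = 4189 mol; y_R = 329 / 4189 = 0.07854.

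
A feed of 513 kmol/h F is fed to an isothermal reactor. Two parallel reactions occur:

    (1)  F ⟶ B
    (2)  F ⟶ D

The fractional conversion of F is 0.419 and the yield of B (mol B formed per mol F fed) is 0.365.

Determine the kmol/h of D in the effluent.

Yield of B: 1ξ₁ / 513 = 0.365 → ξ₁ = 187.2 kmol/h.
Conversion of F: 1ξ₁ + 1ξ₂ = 0.419 × 513 = 214.9 → ξ₂ = 27.7 kmol/h.
Outlet amounts (n = n₀ + Σ ν·ξ):
  F: 513 − 1(187.2) − 1(27.7) = 298.1
  B: 0 + 1(187.2) = 187.2
  D: 0 + 1(27.7) = 27.7

27.7 kmol/h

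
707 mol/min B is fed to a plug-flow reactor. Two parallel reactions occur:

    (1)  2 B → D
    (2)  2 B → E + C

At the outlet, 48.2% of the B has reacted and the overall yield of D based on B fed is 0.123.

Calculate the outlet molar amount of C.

Yield of D: 1ξ₁ / 707 = 0.123 → ξ₁ = 86.96 mol/min.
Conversion of B: 2ξ₁ + 2ξ₂ = 0.482 × 707 = 340.8 → ξ₂ = 83.43 mol/min.
Outlet amounts (n = n₀ + Σ ν·ξ):
  B: 707 − 2(86.96) − 2(83.43) = 366.2
  D: 0 + 1(86.96) = 86.96
  E: 0 + 1(83.43) = 83.43
  C: 0 + 1(83.43) = 83.43

83.4 mol/min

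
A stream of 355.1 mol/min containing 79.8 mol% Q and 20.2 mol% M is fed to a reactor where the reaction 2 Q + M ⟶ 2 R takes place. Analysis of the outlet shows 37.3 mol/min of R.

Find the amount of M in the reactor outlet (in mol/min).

For R: n = n₀ + 2ξ → 37.3 = 0 + 2ξ, giving ξ = 18.65 mol/min.
Outlet amounts (n = n₀ + ν ξ):
  Q: 283.4 − 2(18.65) = 246.1
  M: 71.73 − 1(18.65) = 53.08
  R: 0 + 2(18.65) = 37.3

53.1 mol/min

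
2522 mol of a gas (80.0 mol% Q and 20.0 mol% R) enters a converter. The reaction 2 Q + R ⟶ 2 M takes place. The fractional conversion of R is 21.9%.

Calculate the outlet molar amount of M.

R reacted = 0.219 × 504.4 = 110.5 mol; ν_R = −1, so ξ = 110.5/1 = 110.5 mol.
Outlet amounts (n = n₀ + ν ξ):
  Q: 2018 − 2(110.5) = 1797
  R: 504.4 − 1(110.5) = 393.9
  M: 0 + 2(110.5) = 220.9

221 mol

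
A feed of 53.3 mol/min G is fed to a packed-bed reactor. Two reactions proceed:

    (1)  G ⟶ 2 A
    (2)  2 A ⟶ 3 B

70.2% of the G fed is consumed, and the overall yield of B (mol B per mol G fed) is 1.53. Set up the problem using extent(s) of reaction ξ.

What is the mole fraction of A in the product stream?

Conversion of G: G consumed = 1ξ₁ = 0.702 × 53.3 → ξ₁ = 37.42 mol/min.
Yield of B: 3ξ₂ / 53.3 = 1.53 → ξ₂ = 27.18 mol/min.
Outlet amounts (n = n₀ + Σ ν·ξ):
  G: 53.3 − 1(37.42) = 15.88
  A: 0 + 2(37.42) − 2(27.18) = 20.47
  B: 0 + 3(27.18) = 81.55
Total out = 117.9 mol/min; y_A = 20.47 / 117.9 = 0.1736.

0.174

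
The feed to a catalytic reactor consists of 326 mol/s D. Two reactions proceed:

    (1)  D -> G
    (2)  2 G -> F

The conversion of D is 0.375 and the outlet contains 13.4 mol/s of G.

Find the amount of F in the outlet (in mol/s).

Conversion of D: D consumed = 1ξ₁ = 0.375 × 326 → ξ₁ = 122.2 mol/s.
G balance: n_G = 0 + 1ξ₁ − 2ξ₂ = 13.4 → ξ₂ = (1·122.2 − 13.4)/2 = 54.42 mol/s.
Outlet amounts (n = n₀ + Σ ν·ξ):
  D: 326 − 1(122.2) = 203.8
  G: 0 + 1(122.2) − 2(54.42) = 13.4
  F: 0 + 1(54.42) = 54.42

54.4 mol/s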